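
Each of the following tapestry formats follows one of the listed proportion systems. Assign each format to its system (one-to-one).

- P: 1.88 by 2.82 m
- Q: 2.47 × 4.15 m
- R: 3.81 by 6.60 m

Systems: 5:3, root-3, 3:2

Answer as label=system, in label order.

P = 2.82/1.88 ≈ 1.500 → 3:2 (1.500)
Q = 4.15/2.47 ≈ 1.680 → 5:3 (1.667)
R = 6.60/3.81 ≈ 1.732 → root-3 (1.732)

P=3:2, Q=5:3, R=root-3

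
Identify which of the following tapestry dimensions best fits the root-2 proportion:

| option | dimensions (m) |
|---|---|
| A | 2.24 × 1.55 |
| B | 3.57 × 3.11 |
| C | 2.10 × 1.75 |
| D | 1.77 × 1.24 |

D

Target root-2 ≈ 1.414.
A: 1.445 (Δ0.031)  B: 1.148 (Δ0.266)  C: 1.200 (Δ0.214)  D: 1.427 (Δ0.013)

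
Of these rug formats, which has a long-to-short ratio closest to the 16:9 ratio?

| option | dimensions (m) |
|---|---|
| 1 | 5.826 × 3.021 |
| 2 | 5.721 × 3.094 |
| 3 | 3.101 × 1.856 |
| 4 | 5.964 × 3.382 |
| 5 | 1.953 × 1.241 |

4

Target 16:9 ≈ 1.778.
1: 1.929 (Δ0.151)  2: 1.849 (Δ0.071)  3: 1.671 (Δ0.107)  4: 1.763 (Δ0.015)  5: 1.574 (Δ0.204)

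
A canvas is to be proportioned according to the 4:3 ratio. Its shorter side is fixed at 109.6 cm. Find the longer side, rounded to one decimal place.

146.1 cm

4:3 ≈ 1.33333.
Longer side = 109.6 × 1.33333 ≈ 146.133 → 146.1 cm.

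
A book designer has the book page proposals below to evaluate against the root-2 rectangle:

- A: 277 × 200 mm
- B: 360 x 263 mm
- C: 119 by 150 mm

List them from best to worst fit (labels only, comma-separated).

A, B, C

A: 277/200 ≈ 1.385 → |1.385 − 1.414| = 0.029
B: 360/263 ≈ 1.369 → |1.369 − 1.414| = 0.045
C: 150/119 ≈ 1.261 → |1.261 − 1.414| = 0.153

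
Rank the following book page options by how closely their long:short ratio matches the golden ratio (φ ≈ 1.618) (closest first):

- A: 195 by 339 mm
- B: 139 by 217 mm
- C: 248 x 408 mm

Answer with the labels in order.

A: 339/195 ≈ 1.738 → |1.738 − 1.618| = 0.120
B: 217/139 ≈ 1.561 → |1.561 − 1.618| = 0.057
C: 408/248 ≈ 1.645 → |1.645 − 1.618| = 0.027

C, B, A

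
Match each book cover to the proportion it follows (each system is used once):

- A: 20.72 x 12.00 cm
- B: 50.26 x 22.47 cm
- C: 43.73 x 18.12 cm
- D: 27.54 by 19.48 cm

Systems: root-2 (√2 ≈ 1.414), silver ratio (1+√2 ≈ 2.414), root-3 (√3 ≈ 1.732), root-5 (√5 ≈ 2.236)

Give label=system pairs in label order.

A=root-3, B=root-5, C=silver ratio, D=root-2

A = 20.72/12.00 ≈ 1.727 → root-3 (1.732)
B = 50.26/22.47 ≈ 2.237 → root-5 (2.236)
C = 43.73/18.12 ≈ 2.413 → silver ratio (2.414)
D = 27.54/19.48 ≈ 1.414 → root-2 (1.414)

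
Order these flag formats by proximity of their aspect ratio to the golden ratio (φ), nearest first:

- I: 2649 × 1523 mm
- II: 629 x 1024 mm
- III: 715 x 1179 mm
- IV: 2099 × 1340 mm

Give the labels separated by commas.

II, III, IV, I

I: 2649/1523 ≈ 1.739 → |1.739 − 1.618| = 0.121
II: 1024/629 ≈ 1.628 → |1.628 − 1.618| = 0.010
III: 1179/715 ≈ 1.649 → |1.649 − 1.618| = 0.031
IV: 2099/1340 ≈ 1.566 → |1.566 − 1.618| = 0.052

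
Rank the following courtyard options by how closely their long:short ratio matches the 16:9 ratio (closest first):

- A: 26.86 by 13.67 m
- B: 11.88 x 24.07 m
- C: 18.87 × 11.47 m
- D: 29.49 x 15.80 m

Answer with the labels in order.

D, C, A, B

Ratios: A = 26.86 / 13.67 ≈ 1.965; B = 24.07 / 11.88 ≈ 2.026; C = 18.87 / 11.47 ≈ 1.645; D = 29.49 / 15.80 ≈ 1.866.
|Δ from 1.778|: A 0.187; B 0.248; C 0.133; D 0.088.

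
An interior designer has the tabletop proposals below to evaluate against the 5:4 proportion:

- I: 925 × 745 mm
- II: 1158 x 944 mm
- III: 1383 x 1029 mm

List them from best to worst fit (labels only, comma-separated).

I, II, III

Ratios: I = 925 / 745 ≈ 1.242; II = 1158 / 944 ≈ 1.227; III = 1383 / 1029 ≈ 1.344.
|Δ from 1.250|: I 0.008; II 0.023; III 0.094.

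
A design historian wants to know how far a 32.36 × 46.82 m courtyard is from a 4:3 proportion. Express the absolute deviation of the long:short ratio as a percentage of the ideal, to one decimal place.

Ratio = 46.82 / 32.36 ≈ 1.4468.
Ideal 4:3 ≈ 1.3333. |1.4468 − 1.3333| / 1.3333 ≈ 8.51% → 8.5%.

8.5%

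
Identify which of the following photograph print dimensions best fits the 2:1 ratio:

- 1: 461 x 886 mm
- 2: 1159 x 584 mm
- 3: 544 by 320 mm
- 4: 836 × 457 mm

Ratios (long/short): 1 ≈ 1.922; 2 ≈ 1.985; 3 ≈ 1.700; 4 ≈ 1.829.
2:1 ≈ 2.000; option 2 is nearest (Δ 0.015).

2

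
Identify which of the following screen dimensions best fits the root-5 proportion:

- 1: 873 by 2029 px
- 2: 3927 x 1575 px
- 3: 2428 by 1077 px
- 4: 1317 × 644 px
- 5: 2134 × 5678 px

Target root-5 ≈ 2.236.
1: 2.324 (Δ0.088)  2: 2.493 (Δ0.257)  3: 2.254 (Δ0.018)  4: 2.045 (Δ0.191)  5: 2.661 (Δ0.425)

3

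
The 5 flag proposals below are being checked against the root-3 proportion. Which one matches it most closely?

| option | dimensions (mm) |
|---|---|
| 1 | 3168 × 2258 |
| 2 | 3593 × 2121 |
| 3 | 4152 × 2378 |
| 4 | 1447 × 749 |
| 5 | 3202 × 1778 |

Ratios (long/short): 1 ≈ 1.403; 2 ≈ 1.694; 3 ≈ 1.746; 4 ≈ 1.932; 5 ≈ 1.801.
root-3 ≈ 1.732; option 3 is nearest (Δ 0.014).

3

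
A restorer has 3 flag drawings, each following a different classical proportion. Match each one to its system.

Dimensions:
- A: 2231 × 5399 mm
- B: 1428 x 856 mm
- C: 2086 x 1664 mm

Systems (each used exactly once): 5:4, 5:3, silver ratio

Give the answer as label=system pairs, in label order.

A = 5399/2231 ≈ 2.420 → silver ratio (2.414)
B = 1428/856 ≈ 1.668 → 5:3 (1.667)
C = 2086/1664 ≈ 1.254 → 5:4 (1.250)

A=silver ratio, B=5:3, C=5:4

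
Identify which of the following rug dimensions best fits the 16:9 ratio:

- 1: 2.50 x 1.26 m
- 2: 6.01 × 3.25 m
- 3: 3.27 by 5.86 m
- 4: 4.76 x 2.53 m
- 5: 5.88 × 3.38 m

Ratios (long/short): 1 ≈ 1.984; 2 ≈ 1.849; 3 ≈ 1.792; 4 ≈ 1.881; 5 ≈ 1.740.
16:9 ≈ 1.778; option 3 is nearest (Δ 0.014).

3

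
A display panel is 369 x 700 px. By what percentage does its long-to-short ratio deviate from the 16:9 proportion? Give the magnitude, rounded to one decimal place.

6.7%

Ratio = 700 / 369 ≈ 1.8970.
Ideal 16:9 ≈ 1.7778. |1.8970 − 1.7778| / 1.7778 ≈ 6.70% → 6.7%.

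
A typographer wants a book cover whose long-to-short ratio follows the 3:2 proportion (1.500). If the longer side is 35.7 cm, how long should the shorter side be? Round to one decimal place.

23.8 cm

3:2 = 1.50000.
Shorter side = 35.7 ÷ 1.50000 ≈ 23.800 → 23.8 cm.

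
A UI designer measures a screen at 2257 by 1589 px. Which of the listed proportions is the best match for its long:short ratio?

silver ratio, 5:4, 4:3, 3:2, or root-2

Ratio = 2257 / 1589 ≈ 1.420.
Distances: silver ratio 2.414 (Δ 0.994); 5:4 1.250 (Δ 0.170); 4:3 1.333 (Δ 0.087); 3:2 1.500 (Δ 0.080); root-2 1.414 (Δ 0.006).

root-2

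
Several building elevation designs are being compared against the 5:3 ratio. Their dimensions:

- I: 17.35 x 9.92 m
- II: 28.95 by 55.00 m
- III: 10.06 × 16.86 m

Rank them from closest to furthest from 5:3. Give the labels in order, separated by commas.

III, I, II

Ratios: I = 17.35 / 9.92 ≈ 1.749; II = 55.00 / 28.95 ≈ 1.900; III = 16.86 / 10.06 ≈ 1.676.
|Δ from 1.667|: I 0.082; II 0.233; III 0.009.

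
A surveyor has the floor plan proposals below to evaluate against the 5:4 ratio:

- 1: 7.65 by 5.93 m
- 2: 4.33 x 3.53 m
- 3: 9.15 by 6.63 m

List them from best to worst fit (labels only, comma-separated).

1: 7.65/5.93 ≈ 1.290 → |1.290 − 1.250| = 0.040
2: 4.33/3.53 ≈ 1.227 → |1.227 − 1.250| = 0.023
3: 9.15/6.63 ≈ 1.380 → |1.380 − 1.250| = 0.130

2, 1, 3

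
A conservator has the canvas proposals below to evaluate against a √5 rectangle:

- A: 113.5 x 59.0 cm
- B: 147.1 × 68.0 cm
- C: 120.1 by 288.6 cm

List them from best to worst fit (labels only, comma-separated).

B, C, A

A: 113.5/59.0 ≈ 1.924 → |1.924 − 2.236| = 0.312
B: 147.1/68.0 ≈ 2.163 → |2.163 − 2.236| = 0.073
C: 288.6/120.1 ≈ 2.403 → |2.403 − 2.236| = 0.167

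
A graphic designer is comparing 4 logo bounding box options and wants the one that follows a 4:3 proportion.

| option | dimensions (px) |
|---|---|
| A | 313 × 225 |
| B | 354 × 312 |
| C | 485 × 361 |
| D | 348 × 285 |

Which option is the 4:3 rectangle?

Ratios (long/short): A ≈ 1.391; B ≈ 1.135; C ≈ 1.343; D ≈ 1.221.
4:3 ≈ 1.333; option C is nearest (Δ 0.010).

C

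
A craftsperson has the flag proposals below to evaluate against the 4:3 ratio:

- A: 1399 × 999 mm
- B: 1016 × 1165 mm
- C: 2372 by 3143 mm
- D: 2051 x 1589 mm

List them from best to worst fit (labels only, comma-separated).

Ratios: A = 1399 / 999 ≈ 1.400; B = 1165 / 1016 ≈ 1.147; C = 3143 / 2372 ≈ 1.325; D = 2051 / 1589 ≈ 1.291.
|Δ from 1.333|: A 0.067; B 0.186; C 0.008; D 0.042.

C, D, A, B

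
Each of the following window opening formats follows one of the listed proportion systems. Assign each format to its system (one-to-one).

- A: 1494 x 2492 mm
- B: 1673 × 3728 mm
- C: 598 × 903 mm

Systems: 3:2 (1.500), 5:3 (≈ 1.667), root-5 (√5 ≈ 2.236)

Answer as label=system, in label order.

A=5:3, B=root-5, C=3:2

A = 2492/1494 ≈ 1.668 → 5:3 (1.667)
B = 3728/1673 ≈ 2.228 → root-5 (2.236)
C = 903/598 ≈ 1.510 → 3:2 (1.500)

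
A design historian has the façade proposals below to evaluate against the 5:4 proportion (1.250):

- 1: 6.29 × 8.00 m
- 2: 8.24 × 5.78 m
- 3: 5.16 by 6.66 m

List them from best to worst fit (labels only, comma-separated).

1: 8.00/6.29 ≈ 1.272 → |1.272 − 1.250| = 0.022
2: 8.24/5.78 ≈ 1.426 → |1.426 − 1.250| = 0.176
3: 6.66/5.16 ≈ 1.291 → |1.291 − 1.250| = 0.041

1, 3, 2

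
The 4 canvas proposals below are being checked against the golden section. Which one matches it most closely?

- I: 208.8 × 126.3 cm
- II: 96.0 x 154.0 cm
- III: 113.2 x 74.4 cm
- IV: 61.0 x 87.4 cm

Target golden ratio ≈ 1.618.
I: 1.653 (Δ0.035)  II: 1.604 (Δ0.014)  III: 1.522 (Δ0.096)  IV: 1.433 (Δ0.185)

II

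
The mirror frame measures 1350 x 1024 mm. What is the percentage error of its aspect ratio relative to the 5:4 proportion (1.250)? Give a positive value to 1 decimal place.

Ratio = 1350 / 1024 ≈ 1.3184.
Ideal 5:4 = 1.2500. |1.3184 − 1.2500| / 1.2500 ≈ 5.47% → 5.5%.

5.5%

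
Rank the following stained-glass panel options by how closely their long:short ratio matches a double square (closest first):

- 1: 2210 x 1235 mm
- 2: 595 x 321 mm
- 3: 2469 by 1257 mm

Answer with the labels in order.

Ratios: 1 = 2210 / 1235 ≈ 1.789; 2 = 595 / 321 ≈ 1.854; 3 = 2469 / 1257 ≈ 1.964.
|Δ from 2.000|: 1 0.211; 2 0.146; 3 0.036.

3, 2, 1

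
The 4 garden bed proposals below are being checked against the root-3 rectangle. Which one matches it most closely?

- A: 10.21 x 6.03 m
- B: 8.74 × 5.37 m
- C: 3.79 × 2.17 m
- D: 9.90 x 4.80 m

C

Target root-3 ≈ 1.732.
A: 1.693 (Δ0.039)  B: 1.628 (Δ0.104)  C: 1.747 (Δ0.015)  D: 2.062 (Δ0.330)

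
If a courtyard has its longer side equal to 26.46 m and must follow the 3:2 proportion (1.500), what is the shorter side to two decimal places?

17.64 m

3:2 = 1.50000.
Shorter side = 26.46 ÷ 1.50000 ≈ 17.6400 → 17.64 m.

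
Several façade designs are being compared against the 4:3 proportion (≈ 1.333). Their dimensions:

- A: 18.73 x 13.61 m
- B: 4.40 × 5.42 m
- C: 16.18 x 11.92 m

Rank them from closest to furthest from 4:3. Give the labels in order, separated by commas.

C, A, B

Ratios: A = 18.73 / 13.61 ≈ 1.376; B = 5.42 / 4.40 ≈ 1.232; C = 16.18 / 11.92 ≈ 1.357.
|Δ from 1.333|: A 0.043; B 0.101; C 0.024.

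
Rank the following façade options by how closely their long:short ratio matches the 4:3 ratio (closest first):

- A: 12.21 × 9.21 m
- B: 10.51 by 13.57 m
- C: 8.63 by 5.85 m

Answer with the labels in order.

A, B, C

A: 12.21/9.21 ≈ 1.326 → |1.326 − 1.333| = 0.007
B: 13.57/10.51 ≈ 1.291 → |1.291 − 1.333| = 0.042
C: 8.63/5.85 ≈ 1.475 → |1.475 − 1.333| = 0.142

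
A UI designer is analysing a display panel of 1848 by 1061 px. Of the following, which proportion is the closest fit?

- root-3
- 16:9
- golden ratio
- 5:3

Ratio = 1848 / 1061 ≈ 1.742.
Distances: root-3 1.732 (Δ 0.010); 16:9 1.778 (Δ 0.036); golden ratio 1.618 (Δ 0.124); 5:3 1.667 (Δ 0.075).

root-3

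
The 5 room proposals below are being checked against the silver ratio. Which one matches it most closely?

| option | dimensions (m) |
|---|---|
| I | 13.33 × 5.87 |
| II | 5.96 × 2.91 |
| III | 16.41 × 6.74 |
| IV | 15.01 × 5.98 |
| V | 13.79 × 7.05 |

Ratios (long/short): I ≈ 2.271; II ≈ 2.048; III ≈ 2.435; IV ≈ 2.510; V ≈ 1.956.
silver ratio ≈ 2.414; option III is nearest (Δ 0.021).

III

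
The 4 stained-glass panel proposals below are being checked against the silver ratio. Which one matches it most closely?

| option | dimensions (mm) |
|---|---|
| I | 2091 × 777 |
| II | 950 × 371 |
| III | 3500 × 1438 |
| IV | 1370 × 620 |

III

Target silver ratio ≈ 2.414.
I: 2.691 (Δ0.277)  II: 2.561 (Δ0.147)  III: 2.434 (Δ0.020)  IV: 2.210 (Δ0.204)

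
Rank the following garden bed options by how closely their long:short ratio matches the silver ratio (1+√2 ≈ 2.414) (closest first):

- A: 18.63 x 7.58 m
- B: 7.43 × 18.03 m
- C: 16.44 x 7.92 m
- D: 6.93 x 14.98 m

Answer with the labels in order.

A: 18.63/7.58 ≈ 2.458 → |2.458 − 2.414| = 0.044
B: 18.03/7.43 ≈ 2.427 → |2.427 − 2.414| = 0.013
C: 16.44/7.92 ≈ 2.076 → |2.076 − 2.414| = 0.338
D: 14.98/6.93 ≈ 2.162 → |2.162 − 2.414| = 0.252

B, A, D, C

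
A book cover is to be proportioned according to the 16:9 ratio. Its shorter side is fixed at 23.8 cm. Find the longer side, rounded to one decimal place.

16:9 ≈ 1.77778.
Longer side = 23.8 × 1.77778 ≈ 42.311 → 42.3 cm.

42.3 cm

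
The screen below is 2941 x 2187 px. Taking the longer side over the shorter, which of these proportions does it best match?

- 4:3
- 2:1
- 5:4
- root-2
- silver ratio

2941/2187 ≈ 1.345. Nearest candidates are 4:3 (1.333, off by 0.012) and root-2 (1.414, off by 0.069).

4:3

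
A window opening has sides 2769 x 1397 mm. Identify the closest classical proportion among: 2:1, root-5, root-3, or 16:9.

2:1

2769/1397 ≈ 1.982. Nearest candidates are 2:1 (2.000, off by 0.018) and 16:9 (1.778, off by 0.204).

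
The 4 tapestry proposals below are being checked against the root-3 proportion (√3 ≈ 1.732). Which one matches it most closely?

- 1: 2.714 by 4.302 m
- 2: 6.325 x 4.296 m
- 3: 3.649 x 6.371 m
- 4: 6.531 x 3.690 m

Target root-3 ≈ 1.732.
1: 1.585 (Δ0.147)  2: 1.472 (Δ0.260)  3: 1.746 (Δ0.014)  4: 1.770 (Δ0.038)

3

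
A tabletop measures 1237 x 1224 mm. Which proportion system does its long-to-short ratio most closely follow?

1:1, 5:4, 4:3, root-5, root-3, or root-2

Ratio = 1237 / 1224 ≈ 1.011.
Distances: 1:1 1.000 (Δ 0.011); 5:4 1.250 (Δ 0.239); 4:3 1.333 (Δ 0.322); root-5 2.236 (Δ 1.225); root-3 1.732 (Δ 0.721); root-2 1.414 (Δ 0.403).

1:1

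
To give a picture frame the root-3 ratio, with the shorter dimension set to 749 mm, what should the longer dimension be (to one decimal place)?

1297.3 mm

root-3 ≈ 1.73205.
Longer side = 749 × 1.73205 ≈ 1297.305 → 1297.3 mm.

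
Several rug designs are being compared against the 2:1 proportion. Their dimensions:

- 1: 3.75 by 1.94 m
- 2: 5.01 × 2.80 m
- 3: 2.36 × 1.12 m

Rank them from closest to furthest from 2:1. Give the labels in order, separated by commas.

1, 3, 2

Ratios: 1 = 3.75 / 1.94 ≈ 1.933; 2 = 5.01 / 2.80 ≈ 1.789; 3 = 2.36 / 1.12 ≈ 2.107.
|Δ from 2.000|: 1 0.067; 2 0.211; 3 0.107.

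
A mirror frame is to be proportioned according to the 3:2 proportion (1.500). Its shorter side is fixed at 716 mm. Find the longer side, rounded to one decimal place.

3:2 = 1.50000.
Longer side = 716 × 1.50000 ≈ 1074.000 → 1074.0 mm.

1074.0 mm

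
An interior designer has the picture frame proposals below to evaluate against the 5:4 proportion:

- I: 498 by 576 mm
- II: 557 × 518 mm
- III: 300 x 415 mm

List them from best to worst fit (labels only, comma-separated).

Ratios: I = 576 / 498 ≈ 1.157; II = 557 / 518 ≈ 1.075; III = 415 / 300 ≈ 1.383.
|Δ from 1.250|: I 0.093; II 0.175; III 0.133.

I, III, II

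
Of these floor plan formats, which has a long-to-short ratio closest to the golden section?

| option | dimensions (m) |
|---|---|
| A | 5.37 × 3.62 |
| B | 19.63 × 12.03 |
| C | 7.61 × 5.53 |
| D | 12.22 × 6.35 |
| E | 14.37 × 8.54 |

B

Ratios (long/short): A ≈ 1.483; B ≈ 1.632; C ≈ 1.376; D ≈ 1.924; E ≈ 1.683.
golden ratio ≈ 1.618; option B is nearest (Δ 0.014).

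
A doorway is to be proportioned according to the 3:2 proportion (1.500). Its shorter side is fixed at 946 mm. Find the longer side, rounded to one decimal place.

1419.0 mm

3:2 = 1.50000.
Longer side = 946 × 1.50000 ≈ 1419.000 → 1419.0 mm.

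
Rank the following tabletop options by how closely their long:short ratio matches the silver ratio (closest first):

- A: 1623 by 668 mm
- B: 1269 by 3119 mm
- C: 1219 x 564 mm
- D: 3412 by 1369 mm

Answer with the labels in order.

A: 1623/668 ≈ 2.430 → |2.430 − 2.414| = 0.016
B: 3119/1269 ≈ 2.458 → |2.458 − 2.414| = 0.044
C: 1219/564 ≈ 2.161 → |2.161 − 2.414| = 0.253
D: 3412/1369 ≈ 2.492 → |2.492 − 2.414| = 0.078

A, B, D, C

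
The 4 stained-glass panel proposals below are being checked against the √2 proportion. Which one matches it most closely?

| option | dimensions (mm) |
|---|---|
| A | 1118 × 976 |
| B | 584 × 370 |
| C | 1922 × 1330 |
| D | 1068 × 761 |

Ratios (long/short): A ≈ 1.145; B ≈ 1.578; C ≈ 1.445; D ≈ 1.403.
root-2 ≈ 1.414; option D is nearest (Δ 0.011).

D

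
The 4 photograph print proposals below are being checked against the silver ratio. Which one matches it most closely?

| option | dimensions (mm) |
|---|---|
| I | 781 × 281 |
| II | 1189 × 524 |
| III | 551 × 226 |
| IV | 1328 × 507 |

III

Target silver ratio ≈ 2.414.
I: 2.779 (Δ0.365)  II: 2.269 (Δ0.145)  III: 2.438 (Δ0.024)  IV: 2.619 (Δ0.205)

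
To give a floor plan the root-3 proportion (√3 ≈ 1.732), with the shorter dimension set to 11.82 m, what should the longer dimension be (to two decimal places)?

20.47 m

root-3 ≈ 1.73205.
Longer side = 11.82 × 1.73205 ≈ 20.4728 → 20.47 m.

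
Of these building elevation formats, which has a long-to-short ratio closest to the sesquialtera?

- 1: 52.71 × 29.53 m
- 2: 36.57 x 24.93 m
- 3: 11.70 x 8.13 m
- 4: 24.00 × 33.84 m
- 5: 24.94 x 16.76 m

5

Target 3:2 ≈ 1.500.
1: 1.785 (Δ0.285)  2: 1.467 (Δ0.033)  3: 1.439 (Δ0.061)  4: 1.410 (Δ0.090)  5: 1.488 (Δ0.012)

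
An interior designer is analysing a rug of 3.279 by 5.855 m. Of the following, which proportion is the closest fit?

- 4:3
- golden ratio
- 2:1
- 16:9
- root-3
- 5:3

Ratio = 5.855 / 3.279 ≈ 1.786.
Distances: 4:3 1.333 (Δ 0.453); golden ratio 1.618 (Δ 0.168); 2:1 2.000 (Δ 0.214); 16:9 1.778 (Δ 0.008); root-3 1.732 (Δ 0.054); 5:3 1.667 (Δ 0.119).

16:9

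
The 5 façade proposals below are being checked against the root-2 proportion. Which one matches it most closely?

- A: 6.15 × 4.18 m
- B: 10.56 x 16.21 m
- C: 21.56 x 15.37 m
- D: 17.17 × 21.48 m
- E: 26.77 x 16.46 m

C

Ratios (long/short): A ≈ 1.471; B ≈ 1.535; C ≈ 1.403; D ≈ 1.251; E ≈ 1.626.
root-2 ≈ 1.414; option C is nearest (Δ 0.011).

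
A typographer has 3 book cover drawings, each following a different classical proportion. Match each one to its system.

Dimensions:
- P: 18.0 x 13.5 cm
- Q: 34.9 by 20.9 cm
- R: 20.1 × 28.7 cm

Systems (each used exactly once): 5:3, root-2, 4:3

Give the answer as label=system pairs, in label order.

P=4:3, Q=5:3, R=root-2

Ratios: P ≈ 1.333; Q ≈ 1.670; R ≈ 1.428.
Targets: 5:3 ≈ 1.667; root-2 ≈ 1.414; 4:3 ≈ 1.333.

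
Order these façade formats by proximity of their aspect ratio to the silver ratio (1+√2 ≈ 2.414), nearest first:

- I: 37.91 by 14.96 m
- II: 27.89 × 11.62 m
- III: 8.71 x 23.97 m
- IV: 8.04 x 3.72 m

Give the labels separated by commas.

I: 37.91/14.96 ≈ 2.534 → |2.534 − 2.414| = 0.120
II: 27.89/11.62 ≈ 2.400 → |2.400 − 2.414| = 0.014
III: 23.97/8.71 ≈ 2.752 → |2.752 − 2.414| = 0.338
IV: 8.04/3.72 ≈ 2.161 → |2.161 − 2.414| = 0.253

II, I, IV, III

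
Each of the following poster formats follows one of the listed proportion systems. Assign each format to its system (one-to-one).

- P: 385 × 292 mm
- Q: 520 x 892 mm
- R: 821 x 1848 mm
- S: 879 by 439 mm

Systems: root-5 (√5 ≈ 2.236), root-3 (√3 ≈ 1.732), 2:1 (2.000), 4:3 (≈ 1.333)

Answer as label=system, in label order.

Ratios: P ≈ 1.318; Q ≈ 1.715; R ≈ 2.251; S ≈ 2.002.
Targets: root-5 ≈ 2.236; root-3 ≈ 1.732; 2:1 ≈ 2.000; 4:3 ≈ 1.333.

P=4:3, Q=root-3, R=root-5, S=2:1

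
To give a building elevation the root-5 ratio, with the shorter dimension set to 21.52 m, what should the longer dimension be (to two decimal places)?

root-5 ≈ 2.23607.
Longer side = 21.52 × 2.23607 ≈ 48.1202 → 48.12 m.

48.12 m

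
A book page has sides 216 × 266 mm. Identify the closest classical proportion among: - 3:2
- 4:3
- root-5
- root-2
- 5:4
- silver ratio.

Ratio = 266 / 216 ≈ 1.231.
Distances: 3:2 1.500 (Δ 0.269); 4:3 1.333 (Δ 0.102); root-5 2.236 (Δ 1.005); root-2 1.414 (Δ 0.183); 5:4 1.250 (Δ 0.019); silver ratio 2.414 (Δ 1.183).

5:4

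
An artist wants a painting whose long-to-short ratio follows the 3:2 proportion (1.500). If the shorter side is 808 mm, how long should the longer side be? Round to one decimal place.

3:2 = 1.50000.
Longer side = 808 × 1.50000 ≈ 1212.000 → 1212.0 mm.

1212.0 mm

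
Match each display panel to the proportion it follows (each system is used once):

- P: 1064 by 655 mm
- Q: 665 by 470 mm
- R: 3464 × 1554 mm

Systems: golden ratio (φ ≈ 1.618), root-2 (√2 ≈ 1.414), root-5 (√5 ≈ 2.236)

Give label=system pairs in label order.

P=golden ratio, Q=root-2, R=root-5

Ratios: P ≈ 1.624; Q ≈ 1.415; R ≈ 2.229.
Targets: golden ratio ≈ 1.618; root-2 ≈ 1.414; root-5 ≈ 2.236.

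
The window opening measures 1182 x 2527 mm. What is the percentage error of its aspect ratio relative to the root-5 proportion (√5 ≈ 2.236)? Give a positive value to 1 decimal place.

Ratio = 2527 / 1182 ≈ 2.1379.
Ideal root-5 ≈ 2.2361. |2.1379 − 2.2361| / 2.2361 ≈ 4.39% → 4.4%.

4.4%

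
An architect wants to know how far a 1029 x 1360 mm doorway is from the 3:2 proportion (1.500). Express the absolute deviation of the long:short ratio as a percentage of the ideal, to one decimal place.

Ratio = 1360 / 1029 ≈ 1.3217.
Ideal 3:2 = 1.5000. |1.3217 − 1.5000| / 1.5000 ≈ 11.89% → 11.9%.

11.9%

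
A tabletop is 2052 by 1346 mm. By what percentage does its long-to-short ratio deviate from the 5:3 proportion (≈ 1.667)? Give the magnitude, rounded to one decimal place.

Ratio = 2052 / 1346 ≈ 1.5245.
Ideal 5:3 ≈ 1.6667. |1.5245 − 1.6667| / 1.6667 ≈ 8.53% → 8.5%.

8.5%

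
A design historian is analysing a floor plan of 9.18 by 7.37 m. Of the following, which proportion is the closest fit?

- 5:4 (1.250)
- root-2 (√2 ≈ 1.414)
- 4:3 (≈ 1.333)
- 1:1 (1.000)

5:4

9.18/7.37 ≈ 1.246. Nearest candidates are 5:4 (1.250, off by 0.004) and 4:3 (1.333, off by 0.087).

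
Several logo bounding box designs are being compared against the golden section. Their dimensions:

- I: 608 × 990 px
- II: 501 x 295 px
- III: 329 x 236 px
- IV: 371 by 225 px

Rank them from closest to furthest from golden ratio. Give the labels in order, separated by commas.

I: 990/608 ≈ 1.628 → |1.628 − 1.618| = 0.010
II: 501/295 ≈ 1.698 → |1.698 − 1.618| = 0.080
III: 329/236 ≈ 1.394 → |1.394 − 1.618| = 0.224
IV: 371/225 ≈ 1.649 → |1.649 − 1.618| = 0.031

I, IV, II, III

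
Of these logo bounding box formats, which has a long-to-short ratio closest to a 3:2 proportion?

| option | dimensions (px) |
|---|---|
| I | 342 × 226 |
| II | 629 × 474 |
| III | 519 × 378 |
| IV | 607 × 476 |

Target 3:2 ≈ 1.500.
I: 1.513 (Δ0.013)  II: 1.327 (Δ0.173)  III: 1.373 (Δ0.127)  IV: 1.275 (Δ0.225)

I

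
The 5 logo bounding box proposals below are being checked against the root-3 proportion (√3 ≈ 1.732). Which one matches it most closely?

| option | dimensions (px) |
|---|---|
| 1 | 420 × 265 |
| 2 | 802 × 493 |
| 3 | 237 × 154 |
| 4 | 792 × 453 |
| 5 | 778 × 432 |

Ratios (long/short): 1 ≈ 1.585; 2 ≈ 1.627; 3 ≈ 1.539; 4 ≈ 1.748; 5 ≈ 1.801.
root-3 ≈ 1.732; option 4 is nearest (Δ 0.016).

4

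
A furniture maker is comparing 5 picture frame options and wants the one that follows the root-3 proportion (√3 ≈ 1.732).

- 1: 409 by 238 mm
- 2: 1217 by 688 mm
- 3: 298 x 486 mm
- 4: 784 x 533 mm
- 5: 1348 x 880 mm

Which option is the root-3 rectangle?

1

Ratios (long/short): 1 ≈ 1.718; 2 ≈ 1.769; 3 ≈ 1.631; 4 ≈ 1.471; 5 ≈ 1.532.
root-3 ≈ 1.732; option 1 is nearest (Δ 0.014).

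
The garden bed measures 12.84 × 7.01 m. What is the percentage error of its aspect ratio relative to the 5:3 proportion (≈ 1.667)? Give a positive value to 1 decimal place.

Ratio = 12.84 / 7.01 ≈ 1.8317.
Ideal 5:3 ≈ 1.6667. |1.8317 − 1.6667| / 1.6667 ≈ 9.90% → 9.9%.

9.9%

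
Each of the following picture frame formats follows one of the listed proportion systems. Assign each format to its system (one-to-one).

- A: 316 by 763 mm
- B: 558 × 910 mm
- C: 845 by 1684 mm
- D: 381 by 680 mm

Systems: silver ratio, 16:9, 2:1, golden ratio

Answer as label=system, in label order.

Ratios: A ≈ 2.415; B ≈ 1.631; C ≈ 1.993; D ≈ 1.785.
Targets: silver ratio ≈ 2.414; 16:9 ≈ 1.778; 2:1 ≈ 2.000; golden ratio ≈ 1.618.

A=silver ratio, B=golden ratio, C=2:1, D=16:9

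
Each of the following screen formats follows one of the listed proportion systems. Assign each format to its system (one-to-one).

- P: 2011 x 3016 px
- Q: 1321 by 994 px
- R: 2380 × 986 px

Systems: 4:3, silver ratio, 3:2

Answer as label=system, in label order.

P = 3016/2011 ≈ 1.500 → 3:2 (1.500)
Q = 1321/994 ≈ 1.329 → 4:3 (1.333)
R = 2380/986 ≈ 2.414 → silver ratio (2.414)

P=3:2, Q=4:3, R=silver ratio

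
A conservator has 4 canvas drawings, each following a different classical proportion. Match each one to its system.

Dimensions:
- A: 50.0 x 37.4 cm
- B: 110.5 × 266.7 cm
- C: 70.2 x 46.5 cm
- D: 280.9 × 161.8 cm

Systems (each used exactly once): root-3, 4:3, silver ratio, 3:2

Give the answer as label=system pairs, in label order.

A=4:3, B=silver ratio, C=3:2, D=root-3

Ratios: A ≈ 1.337; B ≈ 2.414; C ≈ 1.510; D ≈ 1.736.
Targets: root-3 ≈ 1.732; 4:3 ≈ 1.333; silver ratio ≈ 2.414; 3:2 ≈ 1.500.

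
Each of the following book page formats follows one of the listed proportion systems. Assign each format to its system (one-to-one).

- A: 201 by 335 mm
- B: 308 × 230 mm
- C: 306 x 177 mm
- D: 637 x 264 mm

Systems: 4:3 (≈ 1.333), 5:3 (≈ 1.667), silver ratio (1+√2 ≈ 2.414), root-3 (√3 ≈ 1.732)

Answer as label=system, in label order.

Ratios: A ≈ 1.667; B ≈ 1.339; C ≈ 1.729; D ≈ 2.413.
Targets: 4:3 ≈ 1.333; 5:3 ≈ 1.667; silver ratio ≈ 2.414; root-3 ≈ 1.732.

A=5:3, B=4:3, C=root-3, D=silver ratio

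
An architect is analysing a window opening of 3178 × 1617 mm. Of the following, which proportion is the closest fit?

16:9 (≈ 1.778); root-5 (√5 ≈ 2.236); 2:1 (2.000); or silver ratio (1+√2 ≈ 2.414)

2:1

Ratio = 3178 / 1617 ≈ 1.965.
Distances: 16:9 1.778 (Δ 0.187); root-5 2.236 (Δ 0.271); 2:1 2.000 (Δ 0.035); silver ratio 2.414 (Δ 0.449).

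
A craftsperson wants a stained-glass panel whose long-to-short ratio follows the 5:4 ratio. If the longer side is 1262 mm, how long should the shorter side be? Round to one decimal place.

1009.6 mm

5:4 = 1.25000.
Shorter side = 1262 ÷ 1.25000 ≈ 1009.600 → 1009.6 mm.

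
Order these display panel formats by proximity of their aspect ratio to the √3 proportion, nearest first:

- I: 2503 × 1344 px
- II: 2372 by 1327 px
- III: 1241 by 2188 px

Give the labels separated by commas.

III, II, I

I: 2503/1344 ≈ 1.862 → |1.862 − 1.732| = 0.130
II: 2372/1327 ≈ 1.787 → |1.787 − 1.732| = 0.055
III: 2188/1241 ≈ 1.763 → |1.763 − 1.732| = 0.031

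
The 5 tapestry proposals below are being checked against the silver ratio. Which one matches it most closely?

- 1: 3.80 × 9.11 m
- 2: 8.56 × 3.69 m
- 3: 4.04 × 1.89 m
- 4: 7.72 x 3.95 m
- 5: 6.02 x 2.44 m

1

Target silver ratio ≈ 2.414.
1: 2.397 (Δ0.017)  2: 2.320 (Δ0.094)  3: 2.138 (Δ0.276)  4: 1.954 (Δ0.460)  5: 2.467 (Δ0.053)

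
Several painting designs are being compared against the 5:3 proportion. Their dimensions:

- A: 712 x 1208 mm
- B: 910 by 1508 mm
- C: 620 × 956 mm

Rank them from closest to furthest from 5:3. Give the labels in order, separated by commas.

A: 1208/712 ≈ 1.697 → |1.697 − 1.667| = 0.030
B: 1508/910 ≈ 1.657 → |1.657 − 1.667| = 0.010
C: 956/620 ≈ 1.542 → |1.542 − 1.667| = 0.125

B, A, C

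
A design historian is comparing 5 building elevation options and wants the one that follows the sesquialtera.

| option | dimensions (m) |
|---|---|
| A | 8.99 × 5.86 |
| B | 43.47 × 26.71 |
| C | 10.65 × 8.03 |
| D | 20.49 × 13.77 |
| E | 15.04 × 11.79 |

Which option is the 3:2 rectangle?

Ratios (long/short): A ≈ 1.534; B ≈ 1.627; C ≈ 1.326; D ≈ 1.488; E ≈ 1.276.
3:2 ≈ 1.500; option D is nearest (Δ 0.012).

D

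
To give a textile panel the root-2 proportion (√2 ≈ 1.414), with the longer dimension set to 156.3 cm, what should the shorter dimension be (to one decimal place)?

110.5 cm

root-2 ≈ 1.41421.
Shorter side = 156.3 ÷ 1.41421 ≈ 110.521 → 110.5 cm.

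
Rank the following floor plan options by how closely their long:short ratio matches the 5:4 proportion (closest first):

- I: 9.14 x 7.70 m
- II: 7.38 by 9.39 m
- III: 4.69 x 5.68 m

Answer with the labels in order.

II, III, I

Ratios: I = 9.14 / 7.70 ≈ 1.187; II = 9.39 / 7.38 ≈ 1.272; III = 5.68 / 4.69 ≈ 1.211.
|Δ from 1.250|: I 0.063; II 0.022; III 0.039.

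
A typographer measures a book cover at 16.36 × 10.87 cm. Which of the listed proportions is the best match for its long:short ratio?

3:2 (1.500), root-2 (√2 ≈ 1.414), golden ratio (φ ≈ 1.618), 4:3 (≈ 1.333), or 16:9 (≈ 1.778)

Ratio = 16.36 / 10.87 ≈ 1.505.
Distances: 3:2 1.500 (Δ 0.005); root-2 1.414 (Δ 0.091); golden ratio 1.618 (Δ 0.113); 4:3 1.333 (Δ 0.172); 16:9 1.778 (Δ 0.273).

3:2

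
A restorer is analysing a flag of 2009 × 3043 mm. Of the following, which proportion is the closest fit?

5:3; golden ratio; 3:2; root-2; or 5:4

3:2

3043/2009 ≈ 1.515. Nearest candidates are 3:2 (1.500, off by 0.015) and root-2 (1.414, off by 0.101).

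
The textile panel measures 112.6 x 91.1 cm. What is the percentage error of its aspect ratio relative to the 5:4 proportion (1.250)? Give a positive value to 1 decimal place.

Ratio = 112.6 / 91.1 ≈ 1.2360.
Ideal 5:4 = 1.2500. |1.2360 − 1.2500| / 1.2500 ≈ 1.12% → 1.1%.

1.1%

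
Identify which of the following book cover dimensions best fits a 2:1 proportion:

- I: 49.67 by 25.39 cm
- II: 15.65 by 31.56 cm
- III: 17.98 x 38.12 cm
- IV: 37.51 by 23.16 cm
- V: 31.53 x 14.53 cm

Target 2:1 ≈ 2.000.
I: 1.956 (Δ0.044)  II: 2.017 (Δ0.017)  III: 2.120 (Δ0.120)  IV: 1.620 (Δ0.380)  V: 2.170 (Δ0.170)

II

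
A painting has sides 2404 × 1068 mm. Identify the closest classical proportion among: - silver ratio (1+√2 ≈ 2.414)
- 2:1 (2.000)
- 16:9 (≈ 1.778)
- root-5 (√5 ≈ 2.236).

root-5

2404/1068 ≈ 2.251. Nearest candidates are root-5 (2.236, off by 0.015) and silver ratio (2.414, off by 0.163).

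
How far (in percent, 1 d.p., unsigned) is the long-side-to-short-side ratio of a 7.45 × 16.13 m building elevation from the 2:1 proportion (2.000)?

8.3%

Ratio = 16.13 / 7.45 ≈ 2.1651.
Ideal 2:1 = 2.0000. |2.1651 − 2.0000| / 2.0000 ≈ 8.25% → 8.3%.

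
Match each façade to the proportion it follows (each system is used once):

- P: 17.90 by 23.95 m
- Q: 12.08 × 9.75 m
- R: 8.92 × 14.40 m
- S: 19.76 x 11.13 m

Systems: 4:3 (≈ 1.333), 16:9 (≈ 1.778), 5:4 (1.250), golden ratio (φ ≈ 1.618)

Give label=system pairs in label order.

P = 23.95/17.90 ≈ 1.338 → 4:3 (1.333)
Q = 12.08/9.75 ≈ 1.239 → 5:4 (1.250)
R = 14.40/8.92 ≈ 1.614 → golden ratio (1.618)
S = 19.76/11.13 ≈ 1.775 → 16:9 (1.778)

P=4:3, Q=5:4, R=golden ratio, S=16:9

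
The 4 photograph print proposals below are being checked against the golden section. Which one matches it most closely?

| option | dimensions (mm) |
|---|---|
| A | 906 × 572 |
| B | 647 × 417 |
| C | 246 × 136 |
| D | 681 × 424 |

D

Ratios (long/short): A ≈ 1.584; B ≈ 1.552; C ≈ 1.809; D ≈ 1.606.
golden ratio ≈ 1.618; option D is nearest (Δ 0.012).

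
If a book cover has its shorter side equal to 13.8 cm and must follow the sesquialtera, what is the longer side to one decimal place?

20.7 cm

3:2 = 1.50000.
Longer side = 13.8 × 1.50000 ≈ 20.700 → 20.7 cm.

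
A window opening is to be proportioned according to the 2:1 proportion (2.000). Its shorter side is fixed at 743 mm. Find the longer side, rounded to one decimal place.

1486.0 mm

2:1 = 2.00000.
Longer side = 743 × 2.00000 ≈ 1486.000 → 1486.0 mm.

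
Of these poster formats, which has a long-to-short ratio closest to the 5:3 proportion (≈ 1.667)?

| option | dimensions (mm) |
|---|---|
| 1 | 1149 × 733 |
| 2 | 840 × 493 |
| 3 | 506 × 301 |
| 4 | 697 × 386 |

Ratios (long/short): 1 ≈ 1.568; 2 ≈ 1.704; 3 ≈ 1.681; 4 ≈ 1.806.
5:3 ≈ 1.667; option 3 is nearest (Δ 0.014).

3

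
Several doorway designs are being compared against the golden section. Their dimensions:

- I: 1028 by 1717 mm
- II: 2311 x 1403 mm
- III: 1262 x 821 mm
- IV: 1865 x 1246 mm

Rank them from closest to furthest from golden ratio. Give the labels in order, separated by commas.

II, I, III, IV

I: 1717/1028 ≈ 1.670 → |1.670 − 1.618| = 0.052
II: 2311/1403 ≈ 1.647 → |1.647 − 1.618| = 0.029
III: 1262/821 ≈ 1.537 → |1.537 − 1.618| = 0.081
IV: 1865/1246 ≈ 1.497 → |1.497 − 1.618| = 0.121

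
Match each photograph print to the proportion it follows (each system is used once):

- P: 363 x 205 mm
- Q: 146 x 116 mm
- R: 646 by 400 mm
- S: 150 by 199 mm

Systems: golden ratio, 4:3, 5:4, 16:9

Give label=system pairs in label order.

Ratios: P ≈ 1.771; Q ≈ 1.259; R ≈ 1.615; S ≈ 1.327.
Targets: golden ratio ≈ 1.618; 4:3 ≈ 1.333; 5:4 ≈ 1.250; 16:9 ≈ 1.778.

P=16:9, Q=5:4, R=golden ratio, S=4:3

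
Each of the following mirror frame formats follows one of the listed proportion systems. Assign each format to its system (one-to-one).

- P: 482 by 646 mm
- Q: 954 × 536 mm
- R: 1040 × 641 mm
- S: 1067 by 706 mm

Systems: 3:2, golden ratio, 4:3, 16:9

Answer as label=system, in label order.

Ratios: P ≈ 1.340; Q ≈ 1.780; R ≈ 1.622; S ≈ 1.511.
Targets: 3:2 ≈ 1.500; golden ratio ≈ 1.618; 4:3 ≈ 1.333; 16:9 ≈ 1.778.

P=4:3, Q=16:9, R=golden ratio, S=3:2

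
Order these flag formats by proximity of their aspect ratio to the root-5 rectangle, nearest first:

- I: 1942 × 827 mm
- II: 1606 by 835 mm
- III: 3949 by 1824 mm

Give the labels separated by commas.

III, I, II

I: 1942/827 ≈ 2.348 → |2.348 − 2.236| = 0.112
II: 1606/835 ≈ 1.923 → |1.923 − 2.236| = 0.313
III: 3949/1824 ≈ 2.165 → |2.165 − 2.236| = 0.071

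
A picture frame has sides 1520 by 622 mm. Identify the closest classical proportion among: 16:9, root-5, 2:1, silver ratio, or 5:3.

Ratio = 1520 / 622 ≈ 2.444.
Distances: 16:9 1.778 (Δ 0.666); root-5 2.236 (Δ 0.208); 2:1 2.000 (Δ 0.444); silver ratio 2.414 (Δ 0.030); 5:3 1.667 (Δ 0.777).

silver ratio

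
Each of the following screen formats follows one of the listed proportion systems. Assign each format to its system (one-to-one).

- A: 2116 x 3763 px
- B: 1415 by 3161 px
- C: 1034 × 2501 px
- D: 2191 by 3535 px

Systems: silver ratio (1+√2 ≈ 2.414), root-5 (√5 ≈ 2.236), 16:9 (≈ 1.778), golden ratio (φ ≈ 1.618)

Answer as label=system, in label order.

A=16:9, B=root-5, C=silver ratio, D=golden ratio

A = 3763/2116 ≈ 1.778 → 16:9 (1.778)
B = 3161/1415 ≈ 2.234 → root-5 (2.236)
C = 2501/1034 ≈ 2.419 → silver ratio (2.414)
D = 3535/2191 ≈ 1.613 → golden ratio (1.618)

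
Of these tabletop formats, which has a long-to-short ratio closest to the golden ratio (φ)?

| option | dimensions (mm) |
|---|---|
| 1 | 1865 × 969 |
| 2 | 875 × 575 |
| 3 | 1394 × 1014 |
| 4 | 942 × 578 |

Target golden ratio ≈ 1.618.
1: 1.925 (Δ0.307)  2: 1.522 (Δ0.096)  3: 1.375 (Δ0.243)  4: 1.630 (Δ0.012)

4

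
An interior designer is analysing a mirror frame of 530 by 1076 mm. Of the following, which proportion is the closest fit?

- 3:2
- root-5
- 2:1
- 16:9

2:1

1076/530 ≈ 2.030. Nearest candidates are 2:1 (2.000, off by 0.030) and root-5 (2.236, off by 0.206).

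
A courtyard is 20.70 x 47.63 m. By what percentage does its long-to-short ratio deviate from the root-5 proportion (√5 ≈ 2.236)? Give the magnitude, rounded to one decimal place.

Ratio = 47.63 / 20.70 ≈ 2.3010.
Ideal root-5 ≈ 2.2361. |2.3010 − 2.2361| / 2.2361 ≈ 2.90% → 2.9%.

2.9%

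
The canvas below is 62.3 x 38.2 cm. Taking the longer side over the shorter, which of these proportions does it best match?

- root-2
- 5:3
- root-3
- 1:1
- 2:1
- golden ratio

golden ratio

62.3/38.2 ≈ 1.631. Nearest candidates are golden ratio (1.618, off by 0.013) and 5:3 (1.667, off by 0.036).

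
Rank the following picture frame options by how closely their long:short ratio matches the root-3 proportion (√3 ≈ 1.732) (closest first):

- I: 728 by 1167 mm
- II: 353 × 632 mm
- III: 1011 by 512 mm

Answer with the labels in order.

I: 1167/728 ≈ 1.603 → |1.603 − 1.732| = 0.129
II: 632/353 ≈ 1.790 → |1.790 − 1.732| = 0.058
III: 1011/512 ≈ 1.975 → |1.975 − 1.732| = 0.243

II, I, III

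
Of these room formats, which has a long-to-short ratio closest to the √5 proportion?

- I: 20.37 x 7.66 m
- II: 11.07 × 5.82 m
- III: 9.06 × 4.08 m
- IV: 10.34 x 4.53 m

Target root-5 ≈ 2.236.
I: 2.659 (Δ0.423)  II: 1.902 (Δ0.334)  III: 2.221 (Δ0.015)  IV: 2.283 (Δ0.047)

III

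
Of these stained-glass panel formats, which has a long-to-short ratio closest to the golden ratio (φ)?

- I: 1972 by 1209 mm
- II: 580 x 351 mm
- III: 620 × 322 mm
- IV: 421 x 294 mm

Ratios (long/short): I ≈ 1.631; II ≈ 1.652; III ≈ 1.925; IV ≈ 1.432.
golden ratio ≈ 1.618; option I is nearest (Δ 0.013).

I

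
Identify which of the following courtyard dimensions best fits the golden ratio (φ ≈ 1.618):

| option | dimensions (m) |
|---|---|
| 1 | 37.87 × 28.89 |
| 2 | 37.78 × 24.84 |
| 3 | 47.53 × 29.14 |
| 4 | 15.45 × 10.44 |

Ratios (long/short): 1 ≈ 1.311; 2 ≈ 1.521; 3 ≈ 1.631; 4 ≈ 1.480.
golden ratio ≈ 1.618; option 3 is nearest (Δ 0.013).

3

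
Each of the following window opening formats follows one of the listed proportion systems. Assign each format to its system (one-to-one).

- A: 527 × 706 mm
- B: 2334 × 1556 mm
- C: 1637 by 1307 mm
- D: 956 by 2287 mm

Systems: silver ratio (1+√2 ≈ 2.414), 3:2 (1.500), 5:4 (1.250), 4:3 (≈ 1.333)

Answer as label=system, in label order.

A=4:3, B=3:2, C=5:4, D=silver ratio

A = 706/527 ≈ 1.340 → 4:3 (1.333)
B = 2334/1556 ≈ 1.500 → 3:2 (1.500)
C = 1637/1307 ≈ 1.252 → 5:4 (1.250)
D = 2287/956 ≈ 2.392 → silver ratio (2.414)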